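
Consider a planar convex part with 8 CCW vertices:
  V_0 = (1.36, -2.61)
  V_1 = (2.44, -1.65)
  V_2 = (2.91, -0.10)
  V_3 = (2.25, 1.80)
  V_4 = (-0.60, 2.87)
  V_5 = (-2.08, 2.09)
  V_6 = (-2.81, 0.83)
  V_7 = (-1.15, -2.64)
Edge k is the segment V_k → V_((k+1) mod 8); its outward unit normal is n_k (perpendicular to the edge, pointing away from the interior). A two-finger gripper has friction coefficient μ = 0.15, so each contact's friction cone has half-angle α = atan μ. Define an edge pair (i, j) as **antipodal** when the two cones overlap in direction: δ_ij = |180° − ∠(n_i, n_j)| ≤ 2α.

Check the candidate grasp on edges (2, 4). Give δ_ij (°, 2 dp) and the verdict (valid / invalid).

α = atan 0.15 = 8.53°;  2α = 17.06°
edge 2: e_2 = (-0.66, +1.90);  n_2 = (+0.9446, +0.3281)
edge 4: e_4 = (-1.48, -0.78);  n_4 = (-0.4662, +0.8847)
∠(n_2, n_4) = 98.63°
δ = |180° − 98.63°| = 81.37°
81.37° > 2α = 17.06°  →  invalid

δ = 81.37°, invalid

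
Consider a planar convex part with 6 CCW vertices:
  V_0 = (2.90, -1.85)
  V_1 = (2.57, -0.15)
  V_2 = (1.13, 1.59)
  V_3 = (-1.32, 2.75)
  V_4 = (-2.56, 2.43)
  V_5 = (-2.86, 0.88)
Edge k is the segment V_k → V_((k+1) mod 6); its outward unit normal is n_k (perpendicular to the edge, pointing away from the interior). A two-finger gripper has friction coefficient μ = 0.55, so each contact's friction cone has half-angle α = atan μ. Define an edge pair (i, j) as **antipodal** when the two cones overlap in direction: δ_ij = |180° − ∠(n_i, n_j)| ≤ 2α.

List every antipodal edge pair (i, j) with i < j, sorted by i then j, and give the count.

count = 6; pairs: (0,4), (0,5), (1,4), (1,5), (2,5), (3,5)

α = atan 0.55 = 28.81°;  2α = 57.62°
n_0 = (+0.9817, +0.1906)
n_1 = (+0.7704, +0.6376)
n_2 = (+0.4279, +0.9038)
n_3 = (-0.2499, +0.9683)
n_4 = (-0.9818, +0.1900)
n_5 = (-0.4283, -0.9036)
  (0,1): δ = 151.37°  ·
  (0,2): δ = 126.32°  ·
  (0,3): δ = 86.52°  ·
  (0,4): δ = 21.94°  ✓
  (0,5): δ = 53.66°  ✓
  (1,2): δ = 154.95°  ·
  (1,3): δ = 115.14°  ·
  (1,4): δ = 50.56°  ✓
  (1,5): δ = 25.03°  ✓
  (2,3): δ = 140.19°  ·
  (2,4): δ = 75.62°  ·
  (2,5): δ = 0.02°  ✓
  (3,4): δ = 115.42°  ·
  (3,5): δ = 39.83°  ✓
  (4,5): δ = 104.40°  ·
antipodal pairs: 6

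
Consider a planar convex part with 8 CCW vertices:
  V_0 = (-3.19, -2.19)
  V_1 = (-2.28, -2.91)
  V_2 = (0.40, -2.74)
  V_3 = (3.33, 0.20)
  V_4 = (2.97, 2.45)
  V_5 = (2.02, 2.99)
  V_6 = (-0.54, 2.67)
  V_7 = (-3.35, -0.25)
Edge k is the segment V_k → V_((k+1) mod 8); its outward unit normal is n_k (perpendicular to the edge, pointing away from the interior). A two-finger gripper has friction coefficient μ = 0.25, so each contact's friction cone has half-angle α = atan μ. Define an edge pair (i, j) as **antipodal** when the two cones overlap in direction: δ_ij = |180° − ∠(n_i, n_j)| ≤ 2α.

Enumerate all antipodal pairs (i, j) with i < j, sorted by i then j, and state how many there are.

count = 4; pairs: (0,4), (1,5), (2,6), (3,7)

α = atan 0.25 = 14.04°;  2α = 28.07°
n_0 = (-0.6205, -0.7842)
n_1 = (+0.0633, -0.9980)
n_2 = (+0.7083, -0.7059)
n_3 = (+0.9874, +0.1580)
n_4 = (+0.4942, +0.8694)
n_5 = (-0.1240, +0.9923)
n_6 = (-0.7205, +0.6934)
n_7 = (-0.9966, -0.0822)
  (0,1): δ = 138.02°  ·
  (0,2): δ = 96.55°  ·
  (0,3): δ = 42.56°  ·
  (0,4): δ = 8.74°  ✓
  (0,5): δ = 45.48°  ·
  (0,6): δ = 84.45°  ·
  (0,7): δ = 133.07°  ·
  (1,2): δ = 138.53°  ·
  (1,3): δ = 84.54°  ·
  (1,4): δ = 33.24°  ·
  (1,5): δ = 3.50°  ✓
  (1,6): δ = 42.47°  ·
  (1,7): δ = 91.09°  ·
  (2,3): δ = 126.01°  ·
  (2,4): δ = 74.71°  ·
  (2,5): δ = 37.97°  ·
  (2,6): δ = 1.00°  ✓
  (2,7): δ = 49.62°  ·
  (3,4): δ = 128.71°  ·
  (3,5): δ = 91.97°  ·
  (3,6): δ = 52.99°  ·
  (3,7): δ = 4.38°  ✓
  (4,5): δ = 143.26°  ·
  (4,6): δ = 104.29°  ·
  (4,7): δ = 55.67°  ·
  (5,6): δ = 141.03°  ·
  (5,7): δ = 92.41°  ·
  (6,7): δ = 131.39°  ·
antipodal pairs: 4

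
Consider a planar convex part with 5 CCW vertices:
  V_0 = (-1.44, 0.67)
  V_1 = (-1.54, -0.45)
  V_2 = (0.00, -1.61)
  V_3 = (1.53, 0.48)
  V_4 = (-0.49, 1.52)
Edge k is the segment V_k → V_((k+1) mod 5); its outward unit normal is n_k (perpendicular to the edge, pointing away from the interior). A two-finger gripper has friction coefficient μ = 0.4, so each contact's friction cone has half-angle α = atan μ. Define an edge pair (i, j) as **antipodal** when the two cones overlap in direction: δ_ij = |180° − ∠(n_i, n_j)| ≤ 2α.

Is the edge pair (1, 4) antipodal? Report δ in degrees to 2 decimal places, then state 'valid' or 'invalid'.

δ = 78.81°, invalid

α = atan 0.4 = 21.80°;  2α = 43.60°
edge 1: e_1 = (+1.54, -1.16);  n_1 = (-0.6017, -0.7988)
edge 4: e_4 = (-0.95, -0.85);  n_4 = (-0.6668, +0.7452)
∠(n_1, n_4) = 101.19°
δ = |180° − 101.19°| = 78.81°
78.81° > 2α = 43.60°  →  invalid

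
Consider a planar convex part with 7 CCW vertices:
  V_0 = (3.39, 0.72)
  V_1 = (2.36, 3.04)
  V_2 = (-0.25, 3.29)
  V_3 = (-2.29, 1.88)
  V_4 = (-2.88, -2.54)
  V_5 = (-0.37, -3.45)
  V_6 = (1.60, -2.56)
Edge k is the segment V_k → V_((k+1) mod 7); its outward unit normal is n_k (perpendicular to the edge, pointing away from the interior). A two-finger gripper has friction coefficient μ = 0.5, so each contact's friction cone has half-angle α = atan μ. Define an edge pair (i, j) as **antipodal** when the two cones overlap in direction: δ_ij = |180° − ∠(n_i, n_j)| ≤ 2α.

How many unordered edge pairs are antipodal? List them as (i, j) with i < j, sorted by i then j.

count = 7; pairs: (0,3), (0,4), (1,4), (1,5), (2,5), (2,6), (3,6)

α = atan 0.5 = 26.57°;  2α = 53.13°
n_0 = (+0.9140, +0.4058)
n_1 = (+0.0953, +0.9954)
n_2 = (-0.5686, +0.8226)
n_3 = (-0.9912, +0.1323)
n_4 = (-0.3408, -0.9401)
n_5 = (+0.4117, -0.9113)
n_6 = (+0.8778, -0.4790)
  (0,1): δ = 119.41°  ·
  (0,2): δ = 79.29°  ·
  (0,3): δ = 31.54°  ✓
  (0,4): δ = 46.13°  ✓
  (0,5): δ = 90.37°  ·
  (0,6): δ = 127.44°  ·
  (1,2): δ = 139.88°  ·
  (1,3): δ = 92.13°  ·
  (1,4): δ = 14.46°  ✓
  (1,5): δ = 29.78°  ✓
  (1,6): δ = 66.85°  ·
  (2,3): δ = 132.25°  ·
  (2,4): δ = 54.58°  ·
  (2,5): δ = 10.34°  ✓
  (2,6): δ = 26.73°  ✓
  (3,4): δ = 102.32°  ·
  (3,5): δ = 58.08°  ·
  (3,6): δ = 21.02°  ✓
  (4,5): δ = 135.76°  ·
  (4,6): δ = 98.69°  ·
  (5,6): δ = 142.94°  ·
antipodal pairs: 7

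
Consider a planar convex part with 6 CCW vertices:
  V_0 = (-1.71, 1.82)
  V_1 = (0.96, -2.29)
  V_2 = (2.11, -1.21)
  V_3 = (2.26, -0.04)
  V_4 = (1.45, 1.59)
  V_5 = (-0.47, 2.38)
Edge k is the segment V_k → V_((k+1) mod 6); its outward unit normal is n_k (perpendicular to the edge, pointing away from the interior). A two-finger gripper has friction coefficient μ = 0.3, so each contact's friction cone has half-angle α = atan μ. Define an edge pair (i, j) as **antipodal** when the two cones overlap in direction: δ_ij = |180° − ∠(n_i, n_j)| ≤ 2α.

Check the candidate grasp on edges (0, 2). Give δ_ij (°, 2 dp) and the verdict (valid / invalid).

α = atan 0.3 = 16.70°;  2α = 33.40°
edge 0: e_0 = (+2.67, -4.11);  n_0 = (-0.8386, -0.5448)
edge 2: e_2 = (+0.15, +1.17);  n_2 = (+0.9919, -0.1272)
∠(n_0, n_2) = 139.69°
δ = |180° − 139.69°| = 40.31°
40.31° > 2α = 33.40°  →  invalid

δ = 40.31°, invalid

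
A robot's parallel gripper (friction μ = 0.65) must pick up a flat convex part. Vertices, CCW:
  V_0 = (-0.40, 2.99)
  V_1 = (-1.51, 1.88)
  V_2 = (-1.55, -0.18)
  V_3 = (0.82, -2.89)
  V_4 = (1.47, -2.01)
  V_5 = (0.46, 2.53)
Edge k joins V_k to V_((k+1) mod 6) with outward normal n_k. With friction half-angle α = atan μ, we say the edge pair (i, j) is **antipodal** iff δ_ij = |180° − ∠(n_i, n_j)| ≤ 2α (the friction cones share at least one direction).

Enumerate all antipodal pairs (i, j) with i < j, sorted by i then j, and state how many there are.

α = atan 0.65 = 33.02°;  2α = 66.05°
n_0 = (-0.7071, +0.7071)
n_1 = (-0.9998, +0.0194)
n_2 = (-0.7527, -0.6583)
n_3 = (+0.8044, -0.5941)
n_4 = (+0.9761, +0.2172)
n_5 = (+0.4717, +0.8818)
  (0,1): δ = 136.11°  ·
  (0,2): δ = 93.83°  ·
  (0,3): δ = 8.55°  ✓
  (0,4): δ = 57.54°  ✓
  (0,5): δ = 106.86°  ·
  (1,2): δ = 137.72°  ·
  (1,3): δ = 35.34°  ✓
  (1,4): δ = 13.65°  ✓
  (1,5): δ = 62.97°  ✓
  (2,3): δ = 77.62°  ·
  (2,4): δ = 28.63°  ✓
  (2,5): δ = 20.69°  ✓
  (3,4): δ = 131.01°  ·
  (3,5): δ = 81.69°  ·
  (4,5): δ = 130.68°  ·
antipodal pairs: 7

count = 7; pairs: (0,3), (0,4), (1,3), (1,4), (1,5), (2,4), (2,5)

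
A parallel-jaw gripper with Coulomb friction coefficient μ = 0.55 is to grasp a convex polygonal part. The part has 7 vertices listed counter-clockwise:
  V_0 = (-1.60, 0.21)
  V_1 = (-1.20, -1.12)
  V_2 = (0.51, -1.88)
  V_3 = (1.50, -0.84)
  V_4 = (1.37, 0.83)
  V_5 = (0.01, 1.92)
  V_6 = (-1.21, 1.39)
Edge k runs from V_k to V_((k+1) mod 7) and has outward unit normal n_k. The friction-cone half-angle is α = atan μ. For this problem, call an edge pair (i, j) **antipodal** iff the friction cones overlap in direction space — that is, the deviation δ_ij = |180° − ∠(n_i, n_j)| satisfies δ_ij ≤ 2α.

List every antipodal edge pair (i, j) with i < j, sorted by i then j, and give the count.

α = atan 0.55 = 28.81°;  2α = 57.62°
n_0 = (-0.9576, -0.2880)
n_1 = (-0.4061, -0.9138)
n_2 = (+0.7243, -0.6895)
n_3 = (+0.9970, +0.0776)
n_4 = (+0.6254, +0.7803)
n_5 = (-0.3985, +0.9172)
n_6 = (-0.9495, +0.3138)
  (0,1): δ = 130.70°  ·
  (0,2): δ = 60.33°  ·
  (0,3): δ = 12.29°  ✓
  (0,4): δ = 34.55°  ✓
  (0,5): δ = 96.74°  ·
  (0,6): δ = 144.97°  ·
  (1,2): δ = 109.63°  ·
  (1,3): δ = 61.59°  ·
  (1,4): δ = 14.75°  ✓
  (1,5): δ = 47.44°  ✓
  (1,6): δ = 95.67°  ·
  (2,3): δ = 131.96°  ·
  (2,4): δ = 85.12°  ·
  (2,5): δ = 22.93°  ✓
  (2,6): δ = 25.30°  ✓
  (3,4): δ = 133.16°  ·
  (3,5): δ = 70.97°  ·
  (3,6): δ = 22.74°  ✓
  (4,5): δ = 117.81°  ·
  (4,6): δ = 69.58°  ·
  (5,6): δ = 131.77°  ·
antipodal pairs: 7

count = 7; pairs: (0,3), (0,4), (1,4), (1,5), (2,5), (2,6), (3,6)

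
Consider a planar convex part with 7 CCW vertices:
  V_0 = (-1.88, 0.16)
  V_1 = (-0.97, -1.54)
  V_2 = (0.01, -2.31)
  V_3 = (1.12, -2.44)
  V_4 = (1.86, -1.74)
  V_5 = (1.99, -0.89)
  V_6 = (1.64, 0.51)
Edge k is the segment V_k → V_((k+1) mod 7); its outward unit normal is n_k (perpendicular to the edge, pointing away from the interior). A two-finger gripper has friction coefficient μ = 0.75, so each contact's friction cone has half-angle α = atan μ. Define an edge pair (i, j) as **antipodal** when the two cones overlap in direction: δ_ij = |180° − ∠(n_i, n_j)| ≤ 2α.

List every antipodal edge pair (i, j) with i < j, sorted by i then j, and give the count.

α = atan 0.75 = 36.87°;  2α = 73.74°
n_0 = (-0.8816, -0.4719)
n_1 = (-0.6178, -0.7863)
n_2 = (-0.1163, -0.9932)
n_3 = (+0.6872, -0.7265)
n_4 = (+0.9885, -0.1512)
n_5 = (+0.9701, +0.2425)
n_6 = (-0.0989, +0.9951)
  (0,1): δ = 156.32°  ·
  (0,2): δ = 124.84°  ·
  (0,3): δ = 74.75°  ·
  (0,4): δ = 36.86°  ✓
  (0,5): δ = 14.12°  ✓
  (0,6): δ = 67.52°  ✓
  (1,2): δ = 148.52°  ·
  (1,3): δ = 98.43°  ·
  (1,4): δ = 60.54°  ✓
  (1,5): δ = 37.81°  ✓
  (1,6): δ = 43.84°  ✓
  (2,3): δ = 129.91°  ·
  (2,4): δ = 92.02°  ·
  (2,5): δ = 69.28°  ✓
  (2,6): δ = 12.36°  ✓
  (3,4): δ = 142.10°  ·
  (3,5): δ = 119.37°  ·
  (3,6): δ = 37.73°  ✓
  (4,5): δ = 157.27°  ·
  (4,6): δ = 75.63°  ·
  (5,6): δ = 98.36°  ·
antipodal pairs: 9

count = 9; pairs: (0,4), (0,5), (0,6), (1,4), (1,5), (1,6), (2,5), (2,6), (3,6)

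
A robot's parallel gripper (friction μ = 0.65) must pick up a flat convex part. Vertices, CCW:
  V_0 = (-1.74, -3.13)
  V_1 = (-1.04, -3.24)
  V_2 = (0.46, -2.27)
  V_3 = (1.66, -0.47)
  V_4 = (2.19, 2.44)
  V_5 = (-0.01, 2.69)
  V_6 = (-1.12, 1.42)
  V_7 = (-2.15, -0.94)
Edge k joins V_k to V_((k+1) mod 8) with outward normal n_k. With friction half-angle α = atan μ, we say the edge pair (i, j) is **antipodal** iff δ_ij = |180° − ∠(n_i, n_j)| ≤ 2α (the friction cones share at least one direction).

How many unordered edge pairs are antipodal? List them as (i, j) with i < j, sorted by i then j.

α = atan 0.65 = 33.02°;  2α = 66.05°
n_0 = (-0.1552, -0.9879)
n_1 = (+0.5430, -0.8397)
n_2 = (+0.8321, -0.5547)
n_3 = (+0.9838, -0.1792)
n_4 = (+0.1129, +0.9936)
n_5 = (-0.7529, +0.6581)
n_6 = (-0.9165, +0.4000)
n_7 = (-0.9829, -0.1840)
  (0,1): δ = 138.18°  ·
  (0,2): δ = 114.76°  ·
  (0,3): δ = 91.39°  ·
  (0,4): δ = 2.45°  ✓
  (0,5): δ = 57.78°  ✓
  (0,6): δ = 75.35°  ·
  (0,7): δ = 109.53°  ·
  (1,2): δ = 156.58°  ·
  (1,3): δ = 133.21°  ·
  (1,4): δ = 39.37°  ✓
  (1,5): δ = 15.96°  ✓
  (1,6): δ = 33.53°  ✓
  (1,7): δ = 67.71°  ·
  (2,3): δ = 156.63°  ·
  (2,4): δ = 62.79°  ✓
  (2,5): δ = 7.46°  ✓
  (2,6): δ = 10.11°  ✓
  (2,7): δ = 44.29°  ✓
  (3,4): δ = 86.16°  ·
  (3,5): δ = 30.83°  ✓
  (3,6): δ = 13.26°  ✓
  (3,7): δ = 20.93°  ✓
  (4,5): δ = 124.67°  ·
  (4,6): δ = 107.10°  ·
  (4,7): δ = 72.91°  ·
  (5,6): δ = 162.42°  ·
  (5,7): δ = 128.24°  ·
  (6,7): δ = 145.82°  ·
antipodal pairs: 12

count = 12; pairs: (0,4), (0,5), (1,4), (1,5), (1,6), (2,4), (2,5), (2,6), (2,7), (3,5), (3,6), (3,7)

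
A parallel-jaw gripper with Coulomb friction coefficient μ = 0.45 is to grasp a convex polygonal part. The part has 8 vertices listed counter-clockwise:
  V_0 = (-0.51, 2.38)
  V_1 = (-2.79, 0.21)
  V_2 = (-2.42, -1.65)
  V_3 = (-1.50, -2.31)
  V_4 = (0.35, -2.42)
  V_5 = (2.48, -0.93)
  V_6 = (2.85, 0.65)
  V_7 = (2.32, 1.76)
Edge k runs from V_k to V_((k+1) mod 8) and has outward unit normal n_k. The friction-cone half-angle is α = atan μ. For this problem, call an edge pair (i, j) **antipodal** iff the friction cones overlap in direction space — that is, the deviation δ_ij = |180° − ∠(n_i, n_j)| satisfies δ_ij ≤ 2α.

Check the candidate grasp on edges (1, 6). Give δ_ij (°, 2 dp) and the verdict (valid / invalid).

α = atan 0.45 = 24.23°;  2α = 48.46°
edge 1: e_1 = (+0.37, -1.86);  n_1 = (-0.9808, -0.1951)
edge 6: e_6 = (-0.53, +1.11);  n_6 = (+0.9024, +0.4309)
∠(n_1, n_6) = 165.73°
δ = |180° − 165.73°| = 14.27°
14.27° ≤ 2α = 48.46°  →  valid

δ = 14.27°, valid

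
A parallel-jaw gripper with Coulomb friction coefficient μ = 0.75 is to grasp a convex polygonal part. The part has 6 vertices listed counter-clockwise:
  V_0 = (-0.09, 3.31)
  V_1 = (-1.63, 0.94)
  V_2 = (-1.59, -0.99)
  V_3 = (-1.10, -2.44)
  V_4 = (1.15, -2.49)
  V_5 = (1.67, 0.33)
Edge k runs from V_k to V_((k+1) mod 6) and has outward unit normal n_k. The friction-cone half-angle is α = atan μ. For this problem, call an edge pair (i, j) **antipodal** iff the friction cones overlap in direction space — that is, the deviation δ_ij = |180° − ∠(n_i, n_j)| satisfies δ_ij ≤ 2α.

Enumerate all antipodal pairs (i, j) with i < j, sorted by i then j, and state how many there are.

α = atan 0.75 = 36.87°;  2α = 73.74°
n_0 = (-0.8385, +0.5449)
n_1 = (-0.9998, -0.0207)
n_2 = (-0.9474, -0.3201)
n_3 = (-0.0222, -0.9998)
n_4 = (+0.9834, -0.1813)
n_5 = (+0.8610, +0.5085)
  (0,1): δ = 145.80°  ·
  (0,2): δ = 128.31°  ·
  (0,3): δ = 58.26°  ✓
  (0,4): δ = 22.57°  ✓
  (0,5): δ = 63.58°  ✓
  (1,2): δ = 162.52°  ·
  (1,3): δ = 92.46°  ·
  (1,4): δ = 11.64°  ✓
  (1,5): δ = 29.38°  ✓
  (2,3): δ = 109.94°  ·
  (2,4): δ = 29.12°  ✓
  (2,5): δ = 11.89°  ✓
  (3,4): δ = 99.17°  ·
  (3,5): δ = 58.16°  ✓
  (4,5): δ = 138.99°  ·
antipodal pairs: 8

count = 8; pairs: (0,3), (0,4), (0,5), (1,4), (1,5), (2,4), (2,5), (3,5)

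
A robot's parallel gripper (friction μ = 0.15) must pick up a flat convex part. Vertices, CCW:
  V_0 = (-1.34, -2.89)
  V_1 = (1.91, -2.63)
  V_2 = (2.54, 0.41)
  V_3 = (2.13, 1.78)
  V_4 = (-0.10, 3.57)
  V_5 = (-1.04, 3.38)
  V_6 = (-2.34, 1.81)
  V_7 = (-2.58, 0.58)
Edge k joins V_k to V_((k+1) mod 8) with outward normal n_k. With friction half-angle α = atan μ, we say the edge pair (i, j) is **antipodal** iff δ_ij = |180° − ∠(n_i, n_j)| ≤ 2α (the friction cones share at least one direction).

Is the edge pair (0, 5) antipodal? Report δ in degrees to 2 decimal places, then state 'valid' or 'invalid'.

δ = 45.80°, invalid

α = atan 0.15 = 8.53°;  2α = 17.06°
edge 0: e_0 = (+3.25, +0.26);  n_0 = (+0.0797, -0.9968)
edge 5: e_5 = (-1.30, -1.57);  n_5 = (-0.7702, +0.6378)
∠(n_0, n_5) = 134.20°
δ = |180° − 134.20°| = 45.80°
45.80° > 2α = 17.06°  →  invalid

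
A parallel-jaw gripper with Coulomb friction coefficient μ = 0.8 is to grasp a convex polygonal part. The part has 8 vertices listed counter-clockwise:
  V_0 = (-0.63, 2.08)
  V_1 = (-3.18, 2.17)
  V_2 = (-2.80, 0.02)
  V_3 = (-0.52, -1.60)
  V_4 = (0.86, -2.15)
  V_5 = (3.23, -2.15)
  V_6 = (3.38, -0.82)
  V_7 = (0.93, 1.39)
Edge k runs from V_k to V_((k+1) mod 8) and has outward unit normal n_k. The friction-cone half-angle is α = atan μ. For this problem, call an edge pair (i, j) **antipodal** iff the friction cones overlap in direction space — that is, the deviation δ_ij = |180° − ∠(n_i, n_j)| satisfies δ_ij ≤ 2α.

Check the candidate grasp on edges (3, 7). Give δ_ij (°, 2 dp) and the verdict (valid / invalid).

δ = 2.13°, valid

α = atan 0.8 = 38.66°;  2α = 77.32°
edge 3: e_3 = (+1.38, -0.55);  n_3 = (-0.3702, -0.9289)
edge 7: e_7 = (-1.56, +0.69);  n_7 = (+0.4045, +0.9145)
∠(n_3, n_7) = 177.87°
δ = |180° − 177.87°| = 2.13°
2.13° ≤ 2α = 77.32°  →  valid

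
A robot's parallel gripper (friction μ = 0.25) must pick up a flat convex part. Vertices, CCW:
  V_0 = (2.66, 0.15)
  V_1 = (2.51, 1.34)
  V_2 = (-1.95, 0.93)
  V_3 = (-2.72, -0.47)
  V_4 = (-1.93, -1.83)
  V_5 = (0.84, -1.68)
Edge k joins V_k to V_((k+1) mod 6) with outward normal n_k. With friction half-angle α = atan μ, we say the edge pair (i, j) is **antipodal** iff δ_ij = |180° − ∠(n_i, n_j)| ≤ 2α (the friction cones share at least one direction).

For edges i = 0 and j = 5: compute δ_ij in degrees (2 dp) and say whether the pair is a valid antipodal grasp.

α = atan 0.25 = 14.04°;  2α = 28.07°
edge 0: e_0 = (-0.15, +1.19);  n_0 = (+0.9921, +0.1251)
edge 5: e_5 = (+1.82, +1.83);  n_5 = (+0.7090, -0.7052)
∠(n_0, n_5) = 52.03°
δ = |180° − 52.03°| = 127.97°
127.97° > 2α = 28.07°  →  invalid

δ = 127.97°, invalid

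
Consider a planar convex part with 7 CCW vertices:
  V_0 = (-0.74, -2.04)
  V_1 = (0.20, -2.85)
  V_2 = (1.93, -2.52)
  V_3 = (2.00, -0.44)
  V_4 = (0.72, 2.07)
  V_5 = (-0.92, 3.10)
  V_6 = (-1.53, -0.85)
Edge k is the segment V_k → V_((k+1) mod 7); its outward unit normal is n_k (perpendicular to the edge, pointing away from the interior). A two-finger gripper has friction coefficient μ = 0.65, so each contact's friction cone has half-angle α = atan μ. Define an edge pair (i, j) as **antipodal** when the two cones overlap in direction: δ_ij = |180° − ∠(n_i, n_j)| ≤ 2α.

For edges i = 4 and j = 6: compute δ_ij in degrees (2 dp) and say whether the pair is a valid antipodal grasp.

α = atan 0.65 = 33.02°;  2α = 66.05°
edge 4: e_4 = (-1.64, +1.03);  n_4 = (+0.5319, +0.8468)
edge 6: e_6 = (+0.79, -1.19);  n_6 = (-0.8331, -0.5531)
∠(n_4, n_6) = 155.71°
δ = |180° − 155.71°| = 24.29°
24.29° ≤ 2α = 66.05°  →  valid

δ = 24.29°, valid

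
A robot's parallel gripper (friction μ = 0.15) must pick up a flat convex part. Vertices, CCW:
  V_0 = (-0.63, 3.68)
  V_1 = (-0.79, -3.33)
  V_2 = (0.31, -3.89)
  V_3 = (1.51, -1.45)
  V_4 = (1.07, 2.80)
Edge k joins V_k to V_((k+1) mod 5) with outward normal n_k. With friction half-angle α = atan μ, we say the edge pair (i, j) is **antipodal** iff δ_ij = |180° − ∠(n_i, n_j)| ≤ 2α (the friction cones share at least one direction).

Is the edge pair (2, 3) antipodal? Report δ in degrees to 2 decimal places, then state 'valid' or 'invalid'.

δ = 147.90°, invalid

α = atan 0.15 = 8.53°;  2α = 17.06°
edge 2: e_2 = (+1.20, +2.44);  n_2 = (+0.8973, -0.4413)
edge 3: e_3 = (-0.44, +4.25);  n_3 = (+0.9947, +0.1030)
∠(n_2, n_3) = 32.10°
δ = |180° − 32.10°| = 147.90°
147.90° > 2α = 17.06°  →  invalid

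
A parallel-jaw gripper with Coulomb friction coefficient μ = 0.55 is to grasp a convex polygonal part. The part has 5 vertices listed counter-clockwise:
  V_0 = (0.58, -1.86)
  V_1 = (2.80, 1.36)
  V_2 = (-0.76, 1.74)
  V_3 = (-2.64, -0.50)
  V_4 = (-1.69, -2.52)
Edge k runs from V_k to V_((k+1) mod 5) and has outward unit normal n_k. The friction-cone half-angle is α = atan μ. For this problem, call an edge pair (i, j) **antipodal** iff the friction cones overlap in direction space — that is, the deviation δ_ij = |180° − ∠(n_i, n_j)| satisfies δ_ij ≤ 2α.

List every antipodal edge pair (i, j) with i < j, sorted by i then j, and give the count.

α = atan 0.55 = 28.81°;  2α = 57.62°
n_0 = (+0.8233, -0.5676)
n_1 = (+0.1061, +0.9944)
n_2 = (-0.7660, +0.6429)
n_3 = (-0.9049, -0.4256)
n_4 = (+0.2792, -0.9602)
  (0,1): δ = 61.51°  ·
  (0,2): δ = 5.42°  ✓
  (0,3): δ = 59.77°  ·
  (0,4): δ = 140.80°  ·
  (1,2): δ = 123.91°  ·
  (1,3): δ = 58.72°  ·
  (1,4): δ = 22.30°  ✓
  (2,3): δ = 114.81°  ·
  (2,4): δ = 33.78°  ✓
  (3,4): δ = 98.98°  ·
antipodal pairs: 3

count = 3; pairs: (0,2), (1,4), (2,4)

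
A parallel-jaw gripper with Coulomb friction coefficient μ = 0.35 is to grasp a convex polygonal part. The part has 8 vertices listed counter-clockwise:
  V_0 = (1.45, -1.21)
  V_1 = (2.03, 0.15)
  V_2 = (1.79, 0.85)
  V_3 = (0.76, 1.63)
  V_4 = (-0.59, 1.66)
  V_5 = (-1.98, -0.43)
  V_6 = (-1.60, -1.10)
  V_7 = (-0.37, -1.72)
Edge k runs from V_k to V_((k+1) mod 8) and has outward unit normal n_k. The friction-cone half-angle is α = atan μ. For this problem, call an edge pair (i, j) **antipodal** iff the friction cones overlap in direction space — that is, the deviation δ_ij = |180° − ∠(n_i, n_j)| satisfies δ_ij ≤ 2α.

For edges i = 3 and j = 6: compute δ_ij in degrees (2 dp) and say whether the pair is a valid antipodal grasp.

δ = 25.48°, valid

α = atan 0.35 = 19.29°;  2α = 38.58°
edge 3: e_3 = (-1.35, +0.03);  n_3 = (+0.0222, +0.9998)
edge 6: e_6 = (+1.23, -0.62);  n_6 = (-0.4501, -0.8930)
∠(n_3, n_6) = 154.52°
δ = |180° − 154.52°| = 25.48°
25.48° ≤ 2α = 38.58°  →  valid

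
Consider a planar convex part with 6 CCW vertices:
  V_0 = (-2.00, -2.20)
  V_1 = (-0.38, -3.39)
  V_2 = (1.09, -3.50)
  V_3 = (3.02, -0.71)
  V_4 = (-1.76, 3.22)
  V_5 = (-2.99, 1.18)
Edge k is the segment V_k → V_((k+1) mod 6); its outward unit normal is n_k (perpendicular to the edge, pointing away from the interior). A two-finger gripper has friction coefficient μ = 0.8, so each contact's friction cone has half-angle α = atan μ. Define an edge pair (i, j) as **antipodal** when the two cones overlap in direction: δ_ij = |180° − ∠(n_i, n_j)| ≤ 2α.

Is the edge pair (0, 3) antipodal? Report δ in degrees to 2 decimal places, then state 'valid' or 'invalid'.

α = atan 0.8 = 38.66°;  2α = 77.32°
edge 0: e_0 = (+1.62, -1.19);  n_0 = (-0.5920, -0.8059)
edge 3: e_3 = (-4.78, +3.93);  n_3 = (+0.6351, +0.7724)
∠(n_0, n_3) = 176.87°
δ = |180° − 176.87°| = 3.13°
3.13° ≤ 2α = 77.32°  →  valid

δ = 3.13°, valid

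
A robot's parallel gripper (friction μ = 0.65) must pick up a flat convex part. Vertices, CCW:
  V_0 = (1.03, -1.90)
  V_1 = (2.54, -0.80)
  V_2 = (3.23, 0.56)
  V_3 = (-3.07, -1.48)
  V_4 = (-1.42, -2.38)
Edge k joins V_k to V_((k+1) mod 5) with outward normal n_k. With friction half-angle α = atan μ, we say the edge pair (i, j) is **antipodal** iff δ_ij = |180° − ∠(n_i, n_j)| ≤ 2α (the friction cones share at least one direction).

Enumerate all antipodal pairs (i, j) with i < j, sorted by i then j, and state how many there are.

α = atan 0.65 = 33.02°;  2α = 66.05°
n_0 = (+0.5888, -0.8083)
n_1 = (+0.8918, -0.4525)
n_2 = (-0.3081, +0.9514)
n_3 = (-0.4789, -0.8779)
n_4 = (+0.1923, -0.9813)
  (0,1): δ = 152.97°  ·
  (0,2): δ = 18.13°  ✓
  (0,3): δ = 115.32°  ·
  (0,4): δ = 155.01°  ·
  (1,2): δ = 45.16°  ✓
  (1,3): δ = 88.29°  ·
  (1,4): δ = 127.99°  ·
  (2,3): δ = 46.55°  ✓
  (2,4): δ = 6.86°  ✓
  (3,4): δ = 140.30°  ·
antipodal pairs: 4

count = 4; pairs: (0,2), (1,2), (2,3), (2,4)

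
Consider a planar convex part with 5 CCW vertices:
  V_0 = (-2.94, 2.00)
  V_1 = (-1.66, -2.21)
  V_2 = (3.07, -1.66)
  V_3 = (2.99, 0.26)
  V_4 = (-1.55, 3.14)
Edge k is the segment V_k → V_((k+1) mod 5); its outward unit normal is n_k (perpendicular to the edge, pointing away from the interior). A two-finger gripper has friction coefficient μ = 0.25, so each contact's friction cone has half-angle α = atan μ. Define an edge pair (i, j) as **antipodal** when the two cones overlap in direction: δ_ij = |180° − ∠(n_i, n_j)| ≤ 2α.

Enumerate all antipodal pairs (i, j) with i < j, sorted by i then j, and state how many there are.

count = 1; pairs: (0,2)

α = atan 0.25 = 14.04°;  2α = 28.07°
n_0 = (-0.9568, -0.2909)
n_1 = (+0.1155, -0.9933)
n_2 = (+0.9991, +0.0416)
n_3 = (+0.5357, +0.8444)
n_4 = (-0.6341, +0.7732)
  (0,1): δ = 100.28°  ·
  (0,2): δ = 14.53°  ✓
  (0,3): δ = 40.70°  ·
  (0,4): δ = 112.45°  ·
  (1,2): δ = 94.25°  ·
  (1,3): δ = 39.02°  ·
  (1,4): δ = 32.72°  ·
  (2,3): δ = 124.78°  ·
  (2,4): δ = 53.03°  ·
  (3,4): δ = 108.25°  ·
antipodal pairs: 1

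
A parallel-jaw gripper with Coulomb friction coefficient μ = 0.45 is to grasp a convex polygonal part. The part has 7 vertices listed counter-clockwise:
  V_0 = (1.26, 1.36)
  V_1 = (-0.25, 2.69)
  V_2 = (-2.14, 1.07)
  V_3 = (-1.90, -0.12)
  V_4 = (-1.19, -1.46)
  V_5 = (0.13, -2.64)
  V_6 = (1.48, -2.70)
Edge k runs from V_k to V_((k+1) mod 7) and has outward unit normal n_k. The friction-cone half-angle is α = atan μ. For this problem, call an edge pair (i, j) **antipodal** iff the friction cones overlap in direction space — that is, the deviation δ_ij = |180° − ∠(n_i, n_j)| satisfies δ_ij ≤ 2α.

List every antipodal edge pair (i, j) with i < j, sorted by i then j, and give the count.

count = 8; pairs: (0,2), (0,3), (0,4), (0,5), (1,5), (2,6), (3,6), (4,6)

α = atan 0.45 = 24.23°;  2α = 48.46°
n_0 = (+0.6610, +0.7504)
n_1 = (-0.6508, +0.7593)
n_2 = (-0.9803, -0.1977)
n_3 = (-0.8836, -0.4682)
n_4 = (-0.6665, -0.7455)
n_5 = (-0.0444, -0.9990)
n_6 = (+0.9985, +0.0541)
  (0,1): δ = 98.03°  ·
  (0,2): δ = 37.22°  ✓
  (0,3): δ = 20.71°  ✓
  (0,4): δ = 0.42°  ✓
  (0,5): δ = 38.83°  ✓
  (0,6): δ = 134.48°  ·
  (1,2): δ = 119.20°  ·
  (1,3): δ = 102.68°  ·
  (1,4): δ = 82.40°  ·
  (1,5): δ = 43.15°  ✓
  (1,6): δ = 52.50°  ·
  (2,3): δ = 163.49°  ·
  (2,4): δ = 143.20°  ·
  (2,5): δ = 103.95°  ·
  (2,6): δ = 8.30°  ✓
  (3,4): δ = 159.71°  ·
  (3,5): δ = 120.46°  ·
  (3,6): δ = 24.82°  ✓
  (4,5): δ = 140.75°  ·
  (4,6): δ = 45.10°  ✓
  (5,6): δ = 84.35°  ·
antipodal pairs: 8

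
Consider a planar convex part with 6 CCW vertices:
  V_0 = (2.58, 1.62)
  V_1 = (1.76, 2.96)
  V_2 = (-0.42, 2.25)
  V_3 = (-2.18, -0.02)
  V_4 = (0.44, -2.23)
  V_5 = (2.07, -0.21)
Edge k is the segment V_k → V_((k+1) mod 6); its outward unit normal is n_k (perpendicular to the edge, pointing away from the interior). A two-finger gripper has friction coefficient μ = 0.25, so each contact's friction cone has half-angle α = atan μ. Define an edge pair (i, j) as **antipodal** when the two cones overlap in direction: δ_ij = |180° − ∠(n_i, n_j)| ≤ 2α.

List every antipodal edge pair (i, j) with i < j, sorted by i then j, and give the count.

count = 3; pairs: (0,3), (2,4), (2,5)

α = atan 0.25 = 14.04°;  2α = 28.07°
n_0 = (+0.8530, +0.5220)
n_1 = (-0.3097, +0.9508)
n_2 = (-0.7903, +0.6127)
n_3 = (-0.6448, -0.7644)
n_4 = (+0.7782, -0.6280)
n_5 = (+0.9633, -0.2685)
  (0,1): δ = 103.42°  ·
  (0,2): δ = 69.25°  ·
  (0,3): δ = 18.39°  ✓
  (0,4): δ = 109.63°  ·
  (0,5): δ = 132.96°  ·
  (1,2): δ = 145.83°  ·
  (1,3): δ = 58.19°  ·
  (1,4): δ = 33.06°  ·
  (1,5): δ = 56.39°  ·
  (2,3): δ = 92.36°  ·
  (2,4): δ = 1.11°  ✓
  (2,5): δ = 22.21°  ✓
  (3,4): δ = 88.75°  ·
  (3,5): δ = 65.42°  ·
  (4,5): δ = 156.67°  ·
antipodal pairs: 3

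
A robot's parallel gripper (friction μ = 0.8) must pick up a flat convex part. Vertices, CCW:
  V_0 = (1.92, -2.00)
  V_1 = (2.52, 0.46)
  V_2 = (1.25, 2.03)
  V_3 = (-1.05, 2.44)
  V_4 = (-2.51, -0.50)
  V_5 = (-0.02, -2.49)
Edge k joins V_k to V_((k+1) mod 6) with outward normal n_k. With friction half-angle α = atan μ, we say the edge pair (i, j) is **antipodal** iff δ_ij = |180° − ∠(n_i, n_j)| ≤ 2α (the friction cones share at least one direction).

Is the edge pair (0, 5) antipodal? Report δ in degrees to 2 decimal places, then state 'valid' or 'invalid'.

α = atan 0.8 = 38.66°;  2α = 77.32°
edge 0: e_0 = (+0.60, +2.46);  n_0 = (+0.9715, -0.2370)
edge 5: e_5 = (+1.94, +0.49);  n_5 = (+0.2449, -0.9696)
∠(n_0, n_5) = 62.12°
δ = |180° − 62.12°| = 117.88°
117.88° > 2α = 77.32°  →  invalid

δ = 117.88°, invalid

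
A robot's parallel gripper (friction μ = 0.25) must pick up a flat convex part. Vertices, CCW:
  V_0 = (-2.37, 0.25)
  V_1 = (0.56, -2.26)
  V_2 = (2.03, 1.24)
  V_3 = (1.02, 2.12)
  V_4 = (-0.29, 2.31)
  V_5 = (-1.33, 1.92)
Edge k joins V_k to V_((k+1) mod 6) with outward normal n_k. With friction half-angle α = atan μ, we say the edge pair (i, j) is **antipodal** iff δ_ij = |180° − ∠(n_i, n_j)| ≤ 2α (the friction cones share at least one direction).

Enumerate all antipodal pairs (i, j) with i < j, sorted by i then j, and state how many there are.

α = atan 0.25 = 14.04°;  2α = 28.07°
n_0 = (-0.6506, -0.7594)
n_1 = (+0.9220, -0.3872)
n_2 = (+0.6569, +0.7540)
n_3 = (+0.1435, +0.9896)
n_4 = (-0.3511, +0.9363)
n_5 = (-0.8489, +0.5286)
  (0,1): δ = 72.20°  ·
  (0,2): δ = 0.48°  ✓
  (0,3): δ = 32.33°  ·
  (0,4): δ = 61.14°  ·
  (0,5): δ = 98.67°  ·
  (1,2): δ = 108.28°  ·
  (1,3): δ = 75.47°  ·
  (1,4): δ = 46.66°  ·
  (1,5): δ = 9.13°  ✓
  (2,3): δ = 147.19°  ·
  (2,4): δ = 118.38°  ·
  (2,5): δ = 80.85°  ·
  (3,4): δ = 151.19°  ·
  (3,5): δ = 113.66°  ·
  (4,5): δ = 142.47°  ·
antipodal pairs: 2

count = 2; pairs: (0,2), (1,5)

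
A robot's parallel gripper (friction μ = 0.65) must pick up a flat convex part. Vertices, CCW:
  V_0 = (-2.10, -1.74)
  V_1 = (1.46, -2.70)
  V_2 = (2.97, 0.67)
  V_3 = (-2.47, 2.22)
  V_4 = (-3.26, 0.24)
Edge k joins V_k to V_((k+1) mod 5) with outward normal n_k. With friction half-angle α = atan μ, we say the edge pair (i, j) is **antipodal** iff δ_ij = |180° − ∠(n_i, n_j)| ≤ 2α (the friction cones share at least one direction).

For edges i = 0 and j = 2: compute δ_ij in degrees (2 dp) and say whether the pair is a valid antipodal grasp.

α = atan 0.65 = 33.02°;  2α = 66.05°
edge 0: e_0 = (+3.56, -0.96);  n_0 = (-0.2604, -0.9655)
edge 2: e_2 = (-5.44, +1.55);  n_2 = (+0.2740, +0.9617)
∠(n_0, n_2) = 179.19°
δ = |180° − 179.19°| = 0.81°
0.81° ≤ 2α = 66.05°  →  valid

δ = 0.81°, valid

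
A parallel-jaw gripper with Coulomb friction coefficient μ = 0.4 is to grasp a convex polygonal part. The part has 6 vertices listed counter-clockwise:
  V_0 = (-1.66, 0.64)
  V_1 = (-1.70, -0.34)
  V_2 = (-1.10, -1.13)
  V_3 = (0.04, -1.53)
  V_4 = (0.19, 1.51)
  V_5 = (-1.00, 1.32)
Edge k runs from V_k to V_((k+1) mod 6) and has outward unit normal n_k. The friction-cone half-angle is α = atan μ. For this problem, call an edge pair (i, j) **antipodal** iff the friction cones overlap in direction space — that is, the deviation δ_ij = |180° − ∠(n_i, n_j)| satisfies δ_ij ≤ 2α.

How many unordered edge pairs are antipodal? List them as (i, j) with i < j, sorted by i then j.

count = 4; pairs: (0,3), (1,3), (2,4), (3,5)

α = atan 0.4 = 21.80°;  2α = 43.60°
n_0 = (-0.9992, +0.0408)
n_1 = (-0.7964, -0.6048)
n_2 = (-0.3311, -0.9436)
n_3 = (+0.9988, -0.0493)
n_4 = (-0.1577, +0.9875)
n_5 = (-0.7176, +0.6965)
  (0,1): δ = 140.45°  ·
  (0,2): δ = 107.00°  ·
  (0,3): δ = 0.49°  ✓
  (0,4): δ = 101.41°  ·
  (0,5): δ = 138.19°  ·
  (1,2): δ = 146.55°  ·
  (1,3): δ = 40.04°  ✓
  (1,4): δ = 61.86°  ·
  (1,5): δ = 98.64°  ·
  (2,3): δ = 73.49°  ·
  (2,4): δ = 28.41°  ✓
  (2,5): δ = 65.19°  ·
  (3,4): δ = 78.10°  ·
  (3,5): δ = 41.32°  ✓
  (4,5): δ = 143.22°  ·
antipodal pairs: 4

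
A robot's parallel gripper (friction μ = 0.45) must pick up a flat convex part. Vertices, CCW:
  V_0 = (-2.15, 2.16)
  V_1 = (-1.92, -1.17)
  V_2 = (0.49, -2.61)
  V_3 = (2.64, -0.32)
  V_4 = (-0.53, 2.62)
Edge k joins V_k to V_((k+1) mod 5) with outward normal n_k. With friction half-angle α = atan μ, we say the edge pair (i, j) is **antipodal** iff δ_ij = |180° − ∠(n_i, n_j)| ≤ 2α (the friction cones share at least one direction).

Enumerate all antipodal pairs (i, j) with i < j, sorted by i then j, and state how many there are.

α = atan 0.45 = 24.23°;  2α = 48.46°
n_0 = (-0.9976, -0.0689)
n_1 = (-0.5129, -0.8584)
n_2 = (+0.7290, -0.6845)
n_3 = (+0.6800, +0.7332)
n_4 = (-0.2732, +0.9620)
  (0,1): δ = 124.81°  ·
  (0,2): δ = 47.15°  ✓
  (0,3): δ = 43.20°  ✓
  (0,4): δ = 101.90°  ·
  (1,2): δ = 102.34°  ·
  (1,3): δ = 11.99°  ✓
  (1,4): δ = 46.71°  ✓
  (2,3): δ = 89.65°  ·
  (2,4): δ = 30.95°  ✓
  (3,4): δ = 121.30°  ·
antipodal pairs: 5

count = 5; pairs: (0,2), (0,3), (1,3), (1,4), (2,4)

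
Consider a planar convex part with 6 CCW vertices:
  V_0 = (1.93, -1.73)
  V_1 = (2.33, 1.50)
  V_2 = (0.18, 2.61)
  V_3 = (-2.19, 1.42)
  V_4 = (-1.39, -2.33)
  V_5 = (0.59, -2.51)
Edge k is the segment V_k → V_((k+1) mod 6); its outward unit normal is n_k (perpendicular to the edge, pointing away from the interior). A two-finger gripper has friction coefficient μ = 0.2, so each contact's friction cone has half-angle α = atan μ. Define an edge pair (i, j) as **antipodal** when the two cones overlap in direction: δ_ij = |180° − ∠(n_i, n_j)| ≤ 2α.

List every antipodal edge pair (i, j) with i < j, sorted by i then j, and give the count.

count = 3; pairs: (0,3), (1,4), (2,5)

α = atan 0.2 = 11.31°;  2α = 22.62°
n_0 = (+0.9924, -0.1229)
n_1 = (+0.4587, +0.8886)
n_2 = (-0.4487, +0.8937)
n_3 = (-0.9780, -0.2086)
n_4 = (-0.0905, -0.9959)
n_5 = (+0.5031, -0.8642)
  (0,1): δ = 110.25°  ·
  (0,2): δ = 56.28°  ·
  (0,3): δ = 19.10°  ✓
  (0,4): δ = 91.87°  ·
  (0,5): δ = 127.26°  ·
  (1,2): δ = 126.03°  ·
  (1,3): δ = 50.65°  ·
  (1,4): δ = 22.11°  ✓
  (1,5): δ = 57.51°  ·
  (2,3): δ = 104.62°  ·
  (2,4): δ = 31.86°  ·
  (2,5): δ = 3.54°  ✓
  (3,4): δ = 107.24°  ·
  (3,5): δ = 71.84°  ·
  (4,5): δ = 144.60°  ·
antipodal pairs: 3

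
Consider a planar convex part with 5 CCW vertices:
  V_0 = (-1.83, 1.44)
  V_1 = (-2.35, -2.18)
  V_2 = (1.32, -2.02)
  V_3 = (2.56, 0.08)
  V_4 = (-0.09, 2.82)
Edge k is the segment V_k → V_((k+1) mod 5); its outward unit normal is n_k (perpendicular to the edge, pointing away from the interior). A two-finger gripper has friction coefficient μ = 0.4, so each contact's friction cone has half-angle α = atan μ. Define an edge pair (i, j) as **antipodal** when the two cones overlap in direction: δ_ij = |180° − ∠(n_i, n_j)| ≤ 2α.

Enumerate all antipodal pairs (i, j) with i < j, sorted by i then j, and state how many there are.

α = atan 0.4 = 21.80°;  2α = 43.60°
n_0 = (-0.9898, +0.1422)
n_1 = (+0.0436, -0.9991)
n_2 = (+0.8611, -0.5085)
n_3 = (+0.7188, +0.6952)
n_4 = (-0.6214, +0.7835)
  (0,1): δ = 79.33°  ·
  (0,2): δ = 22.39°  ✓
  (0,3): δ = 52.22°  ·
  (0,4): δ = 136.59°  ·
  (1,2): δ = 123.06°  ·
  (1,3): δ = 48.45°  ·
  (1,4): δ = 35.92°  ✓
  (2,3): δ = 105.40°  ·
  (2,4): δ = 21.02°  ✓
  (3,4): δ = 95.63°  ·
antipodal pairs: 3

count = 3; pairs: (0,2), (1,4), (2,4)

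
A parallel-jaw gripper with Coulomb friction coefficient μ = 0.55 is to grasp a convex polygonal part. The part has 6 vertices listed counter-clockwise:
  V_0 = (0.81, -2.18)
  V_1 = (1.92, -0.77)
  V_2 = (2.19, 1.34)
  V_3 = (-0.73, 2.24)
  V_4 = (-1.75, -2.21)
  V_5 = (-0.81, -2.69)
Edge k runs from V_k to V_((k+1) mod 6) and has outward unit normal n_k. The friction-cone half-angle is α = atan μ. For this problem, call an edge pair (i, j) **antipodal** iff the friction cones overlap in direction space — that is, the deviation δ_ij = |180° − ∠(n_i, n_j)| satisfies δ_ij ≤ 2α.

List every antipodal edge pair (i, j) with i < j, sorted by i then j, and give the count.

α = atan 0.55 = 28.81°;  2α = 57.62°
n_0 = (+0.7857, -0.6186)
n_1 = (+0.9919, -0.1269)
n_2 = (+0.2945, +0.9556)
n_3 = (-0.9747, +0.2234)
n_4 = (-0.4548, -0.8906)
n_5 = (+0.3003, -0.9538)
  (0,1): δ = 149.08°  ·
  (0,2): δ = 68.92°  ·
  (0,3): δ = 25.30°  ✓
  (0,4): δ = 101.16°  ·
  (0,5): δ = 145.69°  ·
  (1,2): δ = 99.84°  ·
  (1,3): δ = 5.62°  ✓
  (1,4): δ = 70.24°  ·
  (1,5): δ = 114.77°  ·
  (2,3): δ = 85.78°  ·
  (2,4): δ = 9.92°  ✓
  (2,5): δ = 34.61°  ✓
  (3,4): δ = 104.14°  ·
  (3,5): δ = 59.62°  ·
  (4,5): δ = 135.47°  ·
antipodal pairs: 4

count = 4; pairs: (0,3), (1,3), (2,4), (2,5)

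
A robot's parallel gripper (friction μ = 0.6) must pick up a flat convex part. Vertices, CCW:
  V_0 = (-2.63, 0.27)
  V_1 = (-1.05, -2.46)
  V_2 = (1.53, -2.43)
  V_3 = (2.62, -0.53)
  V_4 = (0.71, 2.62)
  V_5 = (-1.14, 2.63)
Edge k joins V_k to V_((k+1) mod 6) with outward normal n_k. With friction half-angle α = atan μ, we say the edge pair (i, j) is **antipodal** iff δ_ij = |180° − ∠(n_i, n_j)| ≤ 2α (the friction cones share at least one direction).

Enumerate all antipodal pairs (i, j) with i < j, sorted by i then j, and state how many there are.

count = 8; pairs: (0,2), (0,3), (0,4), (1,3), (1,4), (1,5), (2,4), (2,5)

α = atan 0.6 = 30.96°;  2α = 61.93°
n_0 = (-0.8655, -0.5009)
n_1 = (+0.0116, -0.9999)
n_2 = (+0.8674, -0.4976)
n_3 = (+0.8551, +0.5185)
n_4 = (+0.0054, +1.0000)
n_5 = (-0.8456, +0.5339)
  (0,1): δ = 119.39°  ·
  (0,2): δ = 59.90°  ✓
  (0,3): δ = 1.17°  ✓
  (0,4): δ = 59.63°  ✓
  (0,5): δ = 117.67°  ·
  (1,2): δ = 120.51°  ·
  (1,3): δ = 59.44°  ✓
  (1,4): δ = 0.98°  ✓
  (1,5): δ = 57.07°  ✓
  (2,3): δ = 118.93°  ·
  (2,4): δ = 60.47°  ✓
  (2,5): δ = 2.42°  ✓
  (3,4): δ = 121.54°  ·
  (3,5): δ = 63.50°  ·
  (4,5): δ = 121.96°  ·
antipodal pairs: 8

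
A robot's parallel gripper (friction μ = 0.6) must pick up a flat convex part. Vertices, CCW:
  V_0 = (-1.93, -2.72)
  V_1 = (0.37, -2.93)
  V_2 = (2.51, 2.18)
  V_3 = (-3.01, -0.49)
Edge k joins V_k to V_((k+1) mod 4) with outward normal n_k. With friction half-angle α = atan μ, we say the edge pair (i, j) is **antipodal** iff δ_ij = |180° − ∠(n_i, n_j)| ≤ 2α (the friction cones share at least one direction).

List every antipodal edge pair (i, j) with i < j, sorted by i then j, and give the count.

count = 3; pairs: (0,2), (1,2), (1,3)

α = atan 0.6 = 30.96°;  2α = 61.93°
n_0 = (-0.0909, -0.9959)
n_1 = (+0.9224, -0.3863)
n_2 = (-0.4354, +0.9002)
n_3 = (-0.9000, -0.4359)
  (0,1): δ = 107.51°  ·
  (0,2): δ = 31.03°  ✓
  (0,3): δ = 121.06°  ·
  (1,2): δ = 41.46°  ✓
  (1,3): δ = 48.56°  ✓
  (2,3): δ = 89.97°  ·
antipodal pairs: 3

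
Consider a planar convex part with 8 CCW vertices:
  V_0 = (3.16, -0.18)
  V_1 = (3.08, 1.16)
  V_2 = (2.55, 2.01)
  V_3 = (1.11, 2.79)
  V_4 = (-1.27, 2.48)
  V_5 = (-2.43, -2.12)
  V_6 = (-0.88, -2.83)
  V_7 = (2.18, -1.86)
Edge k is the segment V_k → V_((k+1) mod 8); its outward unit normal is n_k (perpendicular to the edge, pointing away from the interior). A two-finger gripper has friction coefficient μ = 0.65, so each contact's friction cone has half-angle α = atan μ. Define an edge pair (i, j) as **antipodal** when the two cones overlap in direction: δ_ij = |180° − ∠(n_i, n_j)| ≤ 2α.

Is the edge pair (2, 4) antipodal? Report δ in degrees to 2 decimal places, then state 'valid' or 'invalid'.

α = atan 0.65 = 33.02°;  2α = 66.05°
edge 2: e_2 = (-1.44, +0.78);  n_2 = (+0.4763, +0.8793)
edge 4: e_4 = (-1.16, -4.60);  n_4 = (-0.9696, +0.2445)
∠(n_2, n_4) = 104.29°
δ = |180° − 104.29°| = 75.71°
75.71° > 2α = 66.05°  →  invalid

δ = 75.71°, invalid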